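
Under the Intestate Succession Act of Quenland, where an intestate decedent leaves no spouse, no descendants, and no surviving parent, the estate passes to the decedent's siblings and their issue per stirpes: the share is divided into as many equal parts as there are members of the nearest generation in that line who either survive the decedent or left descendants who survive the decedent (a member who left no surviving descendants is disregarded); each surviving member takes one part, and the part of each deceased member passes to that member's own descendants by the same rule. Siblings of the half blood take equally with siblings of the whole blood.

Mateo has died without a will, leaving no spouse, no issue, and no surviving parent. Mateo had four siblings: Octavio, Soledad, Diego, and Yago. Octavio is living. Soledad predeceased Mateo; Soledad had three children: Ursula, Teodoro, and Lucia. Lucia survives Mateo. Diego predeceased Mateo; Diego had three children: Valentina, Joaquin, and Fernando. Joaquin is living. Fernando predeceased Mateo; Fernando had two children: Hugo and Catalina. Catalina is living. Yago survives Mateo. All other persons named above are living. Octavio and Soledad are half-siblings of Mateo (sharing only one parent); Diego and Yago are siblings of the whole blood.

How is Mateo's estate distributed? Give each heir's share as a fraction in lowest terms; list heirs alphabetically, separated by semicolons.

Catalina 1/24; Hugo 1/24; Joaquin 1/12; Lucia 1/12; Octavio 1/4; Teodoro 1/12; Ursula 1/12; Valentina 1/12; Yago 1/4

No spouse, descendants, or parent survives, so the estate passes to Mateo's siblings per stirpes.
Half-blood and whole-blood siblings take equally under the stated rule.
The estate is divided into 4 equal shares of 1/4 among Octavio, Soledad, Diego, Yago.
Octavio is living and takes 1/4.
Soledad predeceased; the 1/4 allotted to Soledad's branch passes to Soledad's issue by representation.
The 1/4 is divided into 3 equal shares of 1/12 among Ursula, Teodoro, Lucia.
Ursula is living and takes 1/12.
Teodoro is living and takes 1/12.
Lucia is living and takes 1/12.
Diego predeceased; the 1/4 allotted to Diego's branch passes to Diego's issue by representation.
The 1/4 is divided into 3 equal shares of 1/12 among Valentina, Joaquin, Fernando.
Valentina is living and takes 1/12.
Joaquin is living and takes 1/12.
Fernando predeceased; the 1/12 allotted to Fernando's branch passes to Fernando's issue by representation.
The 1/12 is divided into 2 equal shares of 1/24 among Hugo, Catalina.
Hugo is living and takes 1/24.
Catalina is living and takes 1/24.
Yago is living and takes 1/4.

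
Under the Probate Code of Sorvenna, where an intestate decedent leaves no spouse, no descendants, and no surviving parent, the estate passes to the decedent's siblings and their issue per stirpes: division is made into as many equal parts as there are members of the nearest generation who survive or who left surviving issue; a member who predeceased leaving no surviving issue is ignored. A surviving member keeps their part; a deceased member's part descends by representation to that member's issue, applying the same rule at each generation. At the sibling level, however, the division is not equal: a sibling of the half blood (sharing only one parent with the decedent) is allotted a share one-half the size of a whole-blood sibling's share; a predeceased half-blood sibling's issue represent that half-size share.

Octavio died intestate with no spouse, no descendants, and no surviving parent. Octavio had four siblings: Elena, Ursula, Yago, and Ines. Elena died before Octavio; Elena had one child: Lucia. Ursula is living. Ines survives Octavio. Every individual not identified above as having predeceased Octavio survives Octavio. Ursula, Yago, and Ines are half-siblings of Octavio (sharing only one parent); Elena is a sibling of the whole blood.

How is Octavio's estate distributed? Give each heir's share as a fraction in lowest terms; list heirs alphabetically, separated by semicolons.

No spouse, descendants, or parent survives, so the estate passes to Octavio's siblings per stirpes.
Half-blood siblings count for one-half the weight of whole-blood siblings at the initial division.
Dividing 1 in proportion to weights (total weight 5/2): Elena (weight 1) → 2/5; Ursula (weight 1/2) → 1/5; Yago (weight 1/2) → 1/5; Ines (weight 1/2) → 1/5.
Elena predeceased; the 2/5 allotted to Elena's branch passes to Elena's issue by representation.
Lucia is the sole taker at this level and receives the full 2/5.
Ursula is living and takes 1/5.
Yago is living and takes 1/5.
Ines is living and takes 1/5.

Ines 1/5; Lucia 2/5; Ursula 1/5; Yago 1/5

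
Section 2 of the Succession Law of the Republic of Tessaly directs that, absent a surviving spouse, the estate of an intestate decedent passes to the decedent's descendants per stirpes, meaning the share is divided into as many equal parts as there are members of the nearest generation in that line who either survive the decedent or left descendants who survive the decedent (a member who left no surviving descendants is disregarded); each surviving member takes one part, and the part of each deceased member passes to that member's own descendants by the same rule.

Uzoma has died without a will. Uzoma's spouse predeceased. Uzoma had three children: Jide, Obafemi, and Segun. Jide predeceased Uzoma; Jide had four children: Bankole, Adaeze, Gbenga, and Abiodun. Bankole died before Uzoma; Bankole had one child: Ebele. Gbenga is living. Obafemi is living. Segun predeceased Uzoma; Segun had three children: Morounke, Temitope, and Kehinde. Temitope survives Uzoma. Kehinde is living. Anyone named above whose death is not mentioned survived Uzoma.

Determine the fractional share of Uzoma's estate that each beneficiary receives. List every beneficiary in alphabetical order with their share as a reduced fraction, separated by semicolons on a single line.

Abiodun 1/12; Adaeze 1/12; Ebele 1/12; Gbenga 1/12; Kehinde 1/9; Morounke 1/9; Obafemi 1/3; Temitope 1/9

There is no surviving spouse, so the entire estate passes to Uzoma's descendants per stirpes.
The estate is divided into 3 equal shares of 1/3 among Jide, Obafemi, Segun.
Jide predeceased; the 1/3 allotted to Jide's branch passes to Jide's issue by representation.
The 1/3 is divided into 4 equal shares of 1/12 among Bankole, Adaeze, Gbenga, Abiodun.
Bankole predeceased; the 1/12 allotted to Bankole's branch passes to Bankole's issue by representation.
Ebele is the sole taker at this level and receives the full 1/12.
Adaeze is living and takes 1/12.
Gbenga is living and takes 1/12.
Abiodun is living and takes 1/12.
Obafemi is living and takes 1/3.
Segun predeceased; the 1/3 allotted to Segun's branch passes to Segun's issue by representation.
The 1/3 is divided into 3 equal shares of 1/9 among Morounke, Temitope, Kehinde.
Morounke is living and takes 1/9.
Temitope is living and takes 1/9.
Kehinde is living and takes 1/9.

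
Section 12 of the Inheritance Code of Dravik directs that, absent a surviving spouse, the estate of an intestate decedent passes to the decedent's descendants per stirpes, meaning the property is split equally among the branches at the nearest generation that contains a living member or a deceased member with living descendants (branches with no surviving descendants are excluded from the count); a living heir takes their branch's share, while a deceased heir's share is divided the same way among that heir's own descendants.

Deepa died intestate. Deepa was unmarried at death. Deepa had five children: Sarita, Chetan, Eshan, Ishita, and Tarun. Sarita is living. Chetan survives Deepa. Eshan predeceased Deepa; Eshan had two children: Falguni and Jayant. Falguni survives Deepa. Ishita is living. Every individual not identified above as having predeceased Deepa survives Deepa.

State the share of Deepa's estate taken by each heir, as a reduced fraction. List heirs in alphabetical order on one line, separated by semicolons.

There is no surviving spouse, so the entire estate passes to Deepa's descendants per stirpes.
The estate is divided into 5 equal shares of 1/5 among Sarita, Chetan, Eshan, Ishita, Tarun.
Sarita is living and takes 1/5.
Chetan is living and takes 1/5.
Eshan predeceased; the 1/5 allotted to Eshan's branch passes to Eshan's issue by representation.
The 1/5 is divided into 2 equal shares of 1/10 among Falguni, Jayant.
Falguni is living and takes 1/10.
Jayant is living and takes 1/10.
Ishita is living and takes 1/5.
Tarun is living and takes 1/5.

Chetan 1/5; Falguni 1/10; Ishita 1/5; Jayant 1/10; Sarita 1/5; Tarun 1/5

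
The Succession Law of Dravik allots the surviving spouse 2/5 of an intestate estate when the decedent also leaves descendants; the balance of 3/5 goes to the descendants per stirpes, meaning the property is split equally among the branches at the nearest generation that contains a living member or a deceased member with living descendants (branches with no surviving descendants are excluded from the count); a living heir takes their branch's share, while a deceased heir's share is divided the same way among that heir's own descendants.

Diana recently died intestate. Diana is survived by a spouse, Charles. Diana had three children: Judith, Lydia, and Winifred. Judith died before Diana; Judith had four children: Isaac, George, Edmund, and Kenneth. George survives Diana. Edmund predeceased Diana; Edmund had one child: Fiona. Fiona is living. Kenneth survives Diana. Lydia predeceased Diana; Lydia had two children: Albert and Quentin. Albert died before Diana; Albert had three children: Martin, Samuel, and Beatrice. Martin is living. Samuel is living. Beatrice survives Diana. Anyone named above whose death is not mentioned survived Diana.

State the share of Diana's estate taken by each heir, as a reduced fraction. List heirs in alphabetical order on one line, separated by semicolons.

Charles, as surviving spouse, takes 2/5.
The remaining 3/5 passes to Diana's descendants per stirpes.
The 3/5 is divided into 3 equal shares of 1/5 among Judith, Lydia, Winifred.
Judith predeceased; the 1/5 allotted to Judith's branch passes to Judith's issue by representation.
The 1/5 is divided into 4 equal shares of 1/20 among Isaac, George, Edmund, Kenneth.
Isaac is living and takes 1/20.
George is living and takes 1/20.
Edmund predeceased; the 1/20 allotted to Edmund's branch passes to Edmund's issue by representation.
Fiona is the sole taker at this level and receives the full 1/20.
Kenneth is living and takes 1/20.
Lydia predeceased; the 1/5 allotted to Lydia's branch passes to Lydia's issue by representation.
The 1/5 is divided into 2 equal shares of 1/10 among Albert, Quentin.
Albert predeceased; the 1/10 allotted to Albert's branch passes to Albert's issue by representation.
The 1/10 is divided into 3 equal shares of 1/30 among Martin, Samuel, Beatrice.
Martin is living and takes 1/30.
Samuel is living and takes 1/30.
Beatrice is living and takes 1/30.
Quentin is living and takes 1/10.
Winifred is living and takes 1/5.

Beatrice 1/30; Charles 2/5; Fiona 1/20; George 1/20; Isaac 1/20; Kenneth 1/20; Martin 1/30; Quentin 1/10; Samuel 1/30; Winifred 1/5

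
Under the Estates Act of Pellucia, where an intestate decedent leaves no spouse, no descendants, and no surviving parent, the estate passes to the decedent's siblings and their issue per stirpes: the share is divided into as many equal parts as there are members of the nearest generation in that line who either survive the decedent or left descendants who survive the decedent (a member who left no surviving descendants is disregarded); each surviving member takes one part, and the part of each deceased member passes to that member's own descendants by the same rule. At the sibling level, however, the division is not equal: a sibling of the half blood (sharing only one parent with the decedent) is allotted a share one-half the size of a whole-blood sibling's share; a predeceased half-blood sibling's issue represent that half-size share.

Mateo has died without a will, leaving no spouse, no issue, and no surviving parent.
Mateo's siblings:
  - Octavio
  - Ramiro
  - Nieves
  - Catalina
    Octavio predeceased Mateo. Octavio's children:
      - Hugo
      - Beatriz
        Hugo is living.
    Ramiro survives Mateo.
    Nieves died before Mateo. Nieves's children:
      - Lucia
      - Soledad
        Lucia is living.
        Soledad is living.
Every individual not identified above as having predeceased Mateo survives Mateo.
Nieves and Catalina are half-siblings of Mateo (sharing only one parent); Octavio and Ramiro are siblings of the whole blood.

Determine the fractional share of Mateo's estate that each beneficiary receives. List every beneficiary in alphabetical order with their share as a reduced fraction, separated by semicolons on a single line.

Beatriz 1/6; Catalina 1/6; Hugo 1/6; Lucia 1/12; Ramiro 1/3; Soledad 1/12

No spouse, descendants, or parent survives, so the estate passes to Mateo's siblings per stirpes.
Half-blood siblings count for one-half the weight of whole-blood siblings at the initial division.
Dividing 1 in proportion to weights (total weight 3): Octavio (weight 1) → 1/3; Ramiro (weight 1) → 1/3; Nieves (weight 1/2) → 1/6; Catalina (weight 1/2) → 1/6.
Octavio predeceased; the 1/3 allotted to Octavio's branch passes to Octavio's issue by representation.
The 1/3 is divided into 2 equal shares of 1/6 among Hugo, Beatriz.
Hugo is living and takes 1/6.
Beatriz is living and takes 1/6.
Ramiro is living and takes 1/3.
Nieves predeceased; the 1/6 allotted to Nieves's branch passes to Nieves's issue by representation.
The 1/6 is divided into 2 equal shares of 1/12 among Lucia, Soledad.
Lucia is living and takes 1/12.
Soledad is living and takes 1/12.
Catalina is living and takes 1/6.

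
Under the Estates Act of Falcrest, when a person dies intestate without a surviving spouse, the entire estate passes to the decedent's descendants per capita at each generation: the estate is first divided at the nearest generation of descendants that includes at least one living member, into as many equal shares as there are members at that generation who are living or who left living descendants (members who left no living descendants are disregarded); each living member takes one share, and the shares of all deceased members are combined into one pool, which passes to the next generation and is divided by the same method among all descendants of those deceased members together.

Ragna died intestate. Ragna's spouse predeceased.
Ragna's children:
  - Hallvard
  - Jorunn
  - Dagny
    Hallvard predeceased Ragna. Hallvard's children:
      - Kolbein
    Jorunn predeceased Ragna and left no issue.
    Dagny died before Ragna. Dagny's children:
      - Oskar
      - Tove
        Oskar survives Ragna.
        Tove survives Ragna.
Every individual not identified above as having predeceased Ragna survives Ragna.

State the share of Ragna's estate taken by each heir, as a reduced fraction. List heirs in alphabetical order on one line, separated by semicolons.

There is no surviving spouse, so the entire estate passes to Ragna's descendants per capita at each generation.
No one at generation 1 (Hallvard, Dagny) is living; moving to the next generation.
At generation 2 (Kolbein, Oskar, Tove) there are 3 shares of (1)/3 = 1/3 each.
Living: Kolbein, Oskar, and Tove — each takes 1/3.

Kolbein 1/3; Oskar 1/3; Tove 1/3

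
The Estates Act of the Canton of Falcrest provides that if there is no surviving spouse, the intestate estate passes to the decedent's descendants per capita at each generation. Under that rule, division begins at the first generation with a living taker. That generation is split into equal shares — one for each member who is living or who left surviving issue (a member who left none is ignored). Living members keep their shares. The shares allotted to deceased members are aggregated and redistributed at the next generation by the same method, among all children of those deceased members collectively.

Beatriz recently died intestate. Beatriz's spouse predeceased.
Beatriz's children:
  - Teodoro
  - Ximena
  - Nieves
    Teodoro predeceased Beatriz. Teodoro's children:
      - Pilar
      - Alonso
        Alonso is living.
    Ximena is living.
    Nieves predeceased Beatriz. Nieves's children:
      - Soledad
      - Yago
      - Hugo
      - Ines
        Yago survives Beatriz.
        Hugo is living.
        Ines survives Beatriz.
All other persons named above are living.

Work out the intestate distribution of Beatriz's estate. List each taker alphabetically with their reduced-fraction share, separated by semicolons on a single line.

Alonso 1/9; Hugo 1/9; Ines 1/9; Pilar 1/9; Soledad 1/9; Ximena 1/3; Yago 1/9

There is no surviving spouse, so the entire estate passes to Beatriz's descendants per capita at each generation.
At generation 1 (Teodoro, Ximena, Nieves) there are 3 shares of (1)/3 = 1/3 each.
Living: Ximena — each takes 1/3.
Deceased: Teodoro and Nieves. Their combined 2/3 is pooled and carried to generation 2.
At generation 2 (Pilar, Alonso, Soledad, Yago, Hugo, Ines) there are 6 shares of (2/3)/6 = 1/9 each.
Living: Pilar, Alonso, Soledad, Yago, Hugo, and Ines — each takes 1/9.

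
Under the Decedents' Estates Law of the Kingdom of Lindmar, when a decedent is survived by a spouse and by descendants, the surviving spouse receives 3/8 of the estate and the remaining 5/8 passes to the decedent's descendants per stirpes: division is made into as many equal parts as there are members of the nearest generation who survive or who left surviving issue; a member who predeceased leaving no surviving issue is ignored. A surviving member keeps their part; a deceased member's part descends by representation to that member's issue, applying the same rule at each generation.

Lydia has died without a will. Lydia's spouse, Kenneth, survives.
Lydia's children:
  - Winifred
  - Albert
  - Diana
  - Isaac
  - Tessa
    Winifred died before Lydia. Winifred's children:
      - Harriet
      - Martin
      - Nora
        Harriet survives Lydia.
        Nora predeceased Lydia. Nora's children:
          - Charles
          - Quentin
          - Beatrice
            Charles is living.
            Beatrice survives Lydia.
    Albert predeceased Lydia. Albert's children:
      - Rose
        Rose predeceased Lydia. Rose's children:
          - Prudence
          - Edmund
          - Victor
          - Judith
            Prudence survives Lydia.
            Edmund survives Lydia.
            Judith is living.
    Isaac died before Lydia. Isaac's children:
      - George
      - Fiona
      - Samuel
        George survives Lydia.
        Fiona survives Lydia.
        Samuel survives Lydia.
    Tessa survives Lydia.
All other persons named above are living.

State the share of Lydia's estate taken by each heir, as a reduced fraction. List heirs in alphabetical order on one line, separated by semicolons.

Beatrice 1/72; Charles 1/72; Diana 1/8; Edmund 1/32; Fiona 1/24; George 1/24; Harriet 1/24; Judith 1/32; Kenneth 3/8; Martin 1/24; Prudence 1/32; Quentin 1/72; Samuel 1/24; Tessa 1/8; Victor 1/32

Kenneth, as surviving spouse, takes 3/8.
The remaining 5/8 passes to Lydia's descendants per stirpes.
The 5/8 is divided into 5 equal shares of 1/8 among Winifred, Albert, Diana, Isaac, Tessa.
Winifred predeceased; the 1/8 allotted to Winifred's branch passes to Winifred's issue by representation.
The 1/8 is divided into 3 equal shares of 1/24 among Harriet, Martin, Nora.
Harriet is living and takes 1/24.
Martin is living and takes 1/24.
Nora predeceased; the 1/24 allotted to Nora's branch passes to Nora's issue by representation.
The 1/24 is divided into 3 equal shares of 1/72 among Charles, Quentin, Beatrice.
Charles is living and takes 1/72.
Quentin is living and takes 1/72.
Beatrice is living and takes 1/72.
Albert predeceased; the 1/8 allotted to Albert's branch passes to Albert's issue by representation.
Rose's line is the sole branch at this level, so the full 1/8 passes to Rose's issue by representation.
The 1/8 is divided into 4 equal shares of 1/32 among Prudence, Edmund, Victor, Judith.
Prudence is living and takes 1/32.
Edmund is living and takes 1/32.
Victor is living and takes 1/32.
Judith is living and takes 1/32.
Diana is living and takes 1/8.
Isaac predeceased; the 1/8 allotted to Isaac's branch passes to Isaac's issue by representation.
The 1/8 is divided into 3 equal shares of 1/24 among George, Fiona, Samuel.
George is living and takes 1/24.
Fiona is living and takes 1/24.
Samuel is living and takes 1/24.
Tessa is living and takes 1/8.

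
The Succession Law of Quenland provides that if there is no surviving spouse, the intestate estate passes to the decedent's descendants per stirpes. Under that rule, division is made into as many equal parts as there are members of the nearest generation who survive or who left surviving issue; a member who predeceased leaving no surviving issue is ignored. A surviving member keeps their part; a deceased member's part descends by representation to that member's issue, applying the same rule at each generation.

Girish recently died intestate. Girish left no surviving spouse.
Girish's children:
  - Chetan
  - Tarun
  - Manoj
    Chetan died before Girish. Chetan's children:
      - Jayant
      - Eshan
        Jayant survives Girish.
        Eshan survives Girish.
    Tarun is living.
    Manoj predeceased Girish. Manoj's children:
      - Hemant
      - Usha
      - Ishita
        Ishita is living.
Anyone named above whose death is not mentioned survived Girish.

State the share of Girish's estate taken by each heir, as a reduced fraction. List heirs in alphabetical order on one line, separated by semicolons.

Eshan 1/6; Hemant 1/9; Ishita 1/9; Jayant 1/6; Tarun 1/3; Usha 1/9

There is no surviving spouse, so the entire estate passes to Girish's descendants per stirpes.
The estate is divided into 3 equal shares of 1/3 among Chetan, Tarun, Manoj.
Chetan predeceased; the 1/3 allotted to Chetan's branch passes to Chetan's issue by representation.
The 1/3 is divided into 2 equal shares of 1/6 among Jayant, Eshan.
Jayant is living and takes 1/6.
Eshan is living and takes 1/6.
Tarun is living and takes 1/3.
Manoj predeceased; the 1/3 allotted to Manoj's branch passes to Manoj's issue by representation.
The 1/3 is divided into 3 equal shares of 1/9 among Hemant, Usha, Ishita.
Hemant is living and takes 1/9.
Usha is living and takes 1/9.
Ishita is living and takes 1/9.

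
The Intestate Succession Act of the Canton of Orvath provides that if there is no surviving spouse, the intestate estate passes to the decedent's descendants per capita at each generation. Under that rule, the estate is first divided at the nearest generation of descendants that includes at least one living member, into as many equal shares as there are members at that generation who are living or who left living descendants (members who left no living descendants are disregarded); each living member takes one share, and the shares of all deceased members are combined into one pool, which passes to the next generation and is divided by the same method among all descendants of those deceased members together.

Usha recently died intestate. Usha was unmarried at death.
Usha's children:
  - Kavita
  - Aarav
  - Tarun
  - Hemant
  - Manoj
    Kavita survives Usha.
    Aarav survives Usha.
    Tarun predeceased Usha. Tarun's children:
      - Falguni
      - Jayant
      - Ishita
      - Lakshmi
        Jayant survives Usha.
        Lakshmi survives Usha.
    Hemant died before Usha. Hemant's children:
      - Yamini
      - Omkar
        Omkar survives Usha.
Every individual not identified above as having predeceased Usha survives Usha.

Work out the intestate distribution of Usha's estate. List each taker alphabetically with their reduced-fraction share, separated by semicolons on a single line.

There is no surviving spouse, so the entire estate passes to Usha's descendants per capita at each generation.
At generation 1 (Kavita, Aarav, Tarun, Hemant, Manoj) there are 5 shares of (1)/5 = 1/5 each.
Living: Kavita, Aarav, and Manoj — each takes 1/5.
Deceased: Tarun and Hemant. Their combined 2/5 is pooled and carried to generation 2.
At generation 2 (Falguni, Jayant, Ishita, Lakshmi, Yamini, Omkar) there are 6 shares of (2/5)/6 = 1/15 each.
Living: Falguni, Jayant, Ishita, Lakshmi, Yamini, and Omkar — each takes 1/15.

Aarav 1/5; Falguni 1/15; Ishita 1/15; Jayant 1/15; Kavita 1/5; Lakshmi 1/15; Manoj 1/5; Omkar 1/15; Yamini 1/15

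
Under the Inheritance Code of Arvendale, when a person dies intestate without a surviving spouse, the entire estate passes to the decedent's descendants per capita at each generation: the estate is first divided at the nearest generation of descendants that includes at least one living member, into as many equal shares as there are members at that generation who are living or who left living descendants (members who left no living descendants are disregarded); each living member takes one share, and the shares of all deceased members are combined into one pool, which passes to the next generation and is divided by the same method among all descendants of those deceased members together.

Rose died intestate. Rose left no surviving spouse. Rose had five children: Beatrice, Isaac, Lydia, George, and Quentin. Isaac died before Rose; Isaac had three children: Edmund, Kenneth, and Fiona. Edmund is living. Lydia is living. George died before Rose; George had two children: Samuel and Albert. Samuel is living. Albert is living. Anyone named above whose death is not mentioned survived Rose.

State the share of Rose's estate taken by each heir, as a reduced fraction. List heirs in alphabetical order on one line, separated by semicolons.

Albert 2/25; Beatrice 1/5; Edmund 2/25; Fiona 2/25; Kenneth 2/25; Lydia 1/5; Quentin 1/5; Samuel 2/25

There is no surviving spouse, so the entire estate passes to Rose's descendants per capita at each generation.
At generation 1 (Beatrice, Isaac, Lydia, George, Quentin) there are 5 shares of (1)/5 = 1/5 each.
Living: Beatrice, Lydia, and Quentin — each takes 1/5.
Deceased: Isaac and George. Their combined 2/5 is pooled and carried to generation 2.
At generation 2 (Edmund, Kenneth, Fiona, Samuel, Albert) there are 5 shares of (2/5)/5 = 2/25 each.
Living: Edmund, Kenneth, Fiona, Samuel, and Albert — each takes 2/25.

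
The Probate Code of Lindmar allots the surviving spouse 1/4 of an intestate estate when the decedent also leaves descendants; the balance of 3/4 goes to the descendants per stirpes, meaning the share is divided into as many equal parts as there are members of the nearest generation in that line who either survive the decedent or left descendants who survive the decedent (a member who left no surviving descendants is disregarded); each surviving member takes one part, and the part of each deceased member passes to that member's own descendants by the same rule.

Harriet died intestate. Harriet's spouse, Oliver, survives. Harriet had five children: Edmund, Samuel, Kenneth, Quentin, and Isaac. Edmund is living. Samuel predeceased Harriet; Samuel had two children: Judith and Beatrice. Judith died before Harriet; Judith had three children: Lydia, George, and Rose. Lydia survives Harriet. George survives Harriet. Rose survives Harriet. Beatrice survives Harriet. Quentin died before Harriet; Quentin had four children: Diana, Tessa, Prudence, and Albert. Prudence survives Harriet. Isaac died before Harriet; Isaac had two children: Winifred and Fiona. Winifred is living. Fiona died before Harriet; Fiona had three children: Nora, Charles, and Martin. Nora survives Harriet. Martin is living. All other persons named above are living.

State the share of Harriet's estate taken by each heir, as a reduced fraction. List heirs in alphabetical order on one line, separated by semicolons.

Albert 3/80; Beatrice 3/40; Charles 1/40; Diana 3/80; Edmund 3/20; George 1/40; Kenneth 3/20; Lydia 1/40; Martin 1/40; Nora 1/40; Oliver 1/4; Prudence 3/80; Rose 1/40; Tessa 3/80; Winifred 3/40

Oliver, as surviving spouse, takes 1/4.
The remaining 3/4 passes to Harriet's descendants per stirpes.
The 3/4 is divided into 5 equal shares of 3/20 among Edmund, Samuel, Kenneth, Quentin, Isaac.
Edmund is living and takes 3/20.
Samuel predeceased; the 3/20 allotted to Samuel's branch passes to Samuel's issue by representation.
The 3/20 is divided into 2 equal shares of 3/40 among Judith, Beatrice.
Judith predeceased; the 3/40 allotted to Judith's branch passes to Judith's issue by representation.
The 3/40 is divided into 3 equal shares of 1/40 among Lydia, George, Rose.
Lydia is living and takes 1/40.
George is living and takes 1/40.
Rose is living and takes 1/40.
Beatrice is living and takes 3/40.
Kenneth is living and takes 3/20.
Quentin predeceased; the 3/20 allotted to Quentin's branch passes to Quentin's issue by representation.
The 3/20 is divided into 4 equal shares of 3/80 among Diana, Tessa, Prudence, Albert.
Diana is living and takes 3/80.
Tessa is living and takes 3/80.
Prudence is living and takes 3/80.
Albert is living and takes 3/80.
Isaac predeceased; the 3/20 allotted to Isaac's branch passes to Isaac's issue by representation.
The 3/20 is divided into 2 equal shares of 3/40 among Winifred, Fiona.
Winifred is living and takes 3/40.
Fiona predeceased; the 3/40 allotted to Fiona's branch passes to Fiona's issue by representation.
The 3/40 is divided into 3 equal shares of 1/40 among Nora, Charles, Martin.
Nora is living and takes 1/40.
Charles is living and takes 1/40.
Martin is living and takes 1/40.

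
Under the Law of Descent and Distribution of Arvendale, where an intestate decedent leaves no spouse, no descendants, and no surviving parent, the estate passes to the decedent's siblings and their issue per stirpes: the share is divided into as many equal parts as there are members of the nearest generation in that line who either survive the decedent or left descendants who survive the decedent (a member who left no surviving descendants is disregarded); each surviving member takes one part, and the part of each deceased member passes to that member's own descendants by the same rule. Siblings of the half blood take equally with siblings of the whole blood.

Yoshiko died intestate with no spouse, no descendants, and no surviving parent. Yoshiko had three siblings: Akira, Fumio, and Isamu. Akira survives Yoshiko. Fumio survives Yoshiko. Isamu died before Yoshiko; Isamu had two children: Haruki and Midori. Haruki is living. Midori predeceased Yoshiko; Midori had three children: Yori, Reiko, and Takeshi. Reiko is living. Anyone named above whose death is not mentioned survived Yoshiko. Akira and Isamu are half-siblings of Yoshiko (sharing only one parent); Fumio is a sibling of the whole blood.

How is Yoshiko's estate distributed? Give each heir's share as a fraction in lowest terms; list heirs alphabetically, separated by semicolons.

No spouse, descendants, or parent survives, so the estate passes to Yoshiko's siblings per stirpes.
Half-blood and whole-blood siblings take equally under the stated rule.
The estate is divided into 3 equal shares of 1/3 among Akira, Fumio, Isamu.
Akira is living and takes 1/3.
Fumio is living and takes 1/3.
Isamu predeceased; the 1/3 allotted to Isamu's branch passes to Isamu's issue by representation.
The 1/3 is divided into 2 equal shares of 1/6 among Haruki, Midori.
Haruki is living and takes 1/6.
Midori predeceased; the 1/6 allotted to Midori's branch passes to Midori's issue by representation.
The 1/6 is divided into 3 equal shares of 1/18 among Yori, Reiko, Takeshi.
Yori is living and takes 1/18.
Reiko is living and takes 1/18.
Takeshi is living and takes 1/18.

Akira 1/3; Fumio 1/3; Haruki 1/6; Reiko 1/18; Takeshi 1/18; Yori 1/18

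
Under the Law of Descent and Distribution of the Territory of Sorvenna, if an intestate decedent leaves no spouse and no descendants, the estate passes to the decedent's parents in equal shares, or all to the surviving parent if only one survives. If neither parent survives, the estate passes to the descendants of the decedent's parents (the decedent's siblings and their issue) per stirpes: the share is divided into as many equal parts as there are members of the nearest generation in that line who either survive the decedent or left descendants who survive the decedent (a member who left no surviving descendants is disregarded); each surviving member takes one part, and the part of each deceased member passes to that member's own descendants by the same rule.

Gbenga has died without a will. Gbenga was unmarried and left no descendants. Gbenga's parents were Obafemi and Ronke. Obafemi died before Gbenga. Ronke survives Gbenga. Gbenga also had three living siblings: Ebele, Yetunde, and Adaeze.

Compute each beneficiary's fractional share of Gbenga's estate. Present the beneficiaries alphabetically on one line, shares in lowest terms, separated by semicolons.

Only one parent, Ronke, survives, so Ronke takes the entire estate. The siblings take nothing because a surviving parent has priority.

Ronke 1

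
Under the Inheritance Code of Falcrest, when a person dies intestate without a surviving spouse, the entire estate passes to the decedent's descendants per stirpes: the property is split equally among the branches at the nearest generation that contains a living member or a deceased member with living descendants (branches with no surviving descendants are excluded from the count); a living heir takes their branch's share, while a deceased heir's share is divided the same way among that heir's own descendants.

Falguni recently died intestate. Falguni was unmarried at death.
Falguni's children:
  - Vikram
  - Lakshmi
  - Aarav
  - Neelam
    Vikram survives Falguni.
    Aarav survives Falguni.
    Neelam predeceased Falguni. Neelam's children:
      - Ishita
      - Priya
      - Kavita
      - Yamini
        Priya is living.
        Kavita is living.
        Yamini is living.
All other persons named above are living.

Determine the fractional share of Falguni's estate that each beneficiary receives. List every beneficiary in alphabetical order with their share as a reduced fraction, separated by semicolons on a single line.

There is no surviving spouse, so the entire estate passes to Falguni's descendants per stirpes.
The estate is divided into 4 equal shares of 1/4 among Vikram, Lakshmi, Aarav, Neelam.
Vikram is living and takes 1/4.
Lakshmi is living and takes 1/4.
Aarav is living and takes 1/4.
Neelam predeceased; the 1/4 allotted to Neelam's branch passes to Neelam's issue by representation.
The 1/4 is divided into 4 equal shares of 1/16 among Ishita, Priya, Kavita, Yamini.
Ishita is living and takes 1/16.
Priya is living and takes 1/16.
Kavita is living and takes 1/16.
Yamini is living and takes 1/16.

Aarav 1/4; Ishita 1/16; Kavita 1/16; Lakshmi 1/4; Priya 1/16; Vikram 1/4; Yamini 1/16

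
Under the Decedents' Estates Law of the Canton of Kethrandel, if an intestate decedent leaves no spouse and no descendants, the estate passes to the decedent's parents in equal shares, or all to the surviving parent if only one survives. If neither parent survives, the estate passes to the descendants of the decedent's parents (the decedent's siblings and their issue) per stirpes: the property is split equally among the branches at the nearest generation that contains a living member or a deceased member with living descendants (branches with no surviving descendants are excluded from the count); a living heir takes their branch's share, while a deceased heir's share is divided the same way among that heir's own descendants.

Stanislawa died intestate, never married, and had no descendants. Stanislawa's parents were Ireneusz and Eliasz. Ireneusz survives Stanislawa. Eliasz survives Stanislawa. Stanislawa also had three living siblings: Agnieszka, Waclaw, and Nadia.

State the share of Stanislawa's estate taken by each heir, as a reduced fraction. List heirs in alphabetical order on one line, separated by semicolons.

Eliasz 1/2; Ireneusz 1/2

Both parents survive, so Ireneusz and Eliasz each take 1/2. The siblings take nothing because a surviving parent has priority.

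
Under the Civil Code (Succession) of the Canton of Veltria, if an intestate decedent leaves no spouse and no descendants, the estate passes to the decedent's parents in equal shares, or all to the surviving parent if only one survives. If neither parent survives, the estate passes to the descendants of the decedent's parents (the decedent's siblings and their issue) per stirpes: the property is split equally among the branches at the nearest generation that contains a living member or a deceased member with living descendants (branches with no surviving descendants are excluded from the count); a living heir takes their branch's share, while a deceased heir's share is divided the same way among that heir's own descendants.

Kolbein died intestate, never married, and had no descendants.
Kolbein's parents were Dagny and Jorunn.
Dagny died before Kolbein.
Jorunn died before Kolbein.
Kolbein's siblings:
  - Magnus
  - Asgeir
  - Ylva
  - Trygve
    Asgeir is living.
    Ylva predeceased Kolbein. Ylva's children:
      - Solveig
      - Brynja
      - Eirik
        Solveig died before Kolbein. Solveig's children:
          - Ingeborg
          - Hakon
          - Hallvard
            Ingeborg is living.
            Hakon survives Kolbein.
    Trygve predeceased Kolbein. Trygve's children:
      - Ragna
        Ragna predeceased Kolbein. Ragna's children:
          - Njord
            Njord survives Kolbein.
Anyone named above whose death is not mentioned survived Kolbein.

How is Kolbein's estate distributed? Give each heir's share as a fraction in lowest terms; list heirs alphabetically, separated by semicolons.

Asgeir 1/4; Brynja 1/12; Eirik 1/12; Hakon 1/36; Hallvard 1/36; Ingeborg 1/36; Magnus 1/4; Njord 1/4

Neither parent survives and there are no descendants, so the estate passes to Kolbein's siblings and their issue per stirpes.
The estate is divided into 4 equal shares of 1/4 among Magnus, Asgeir, Ylva, Trygve.
Magnus is living and takes 1/4.
Asgeir is living and takes 1/4.
Ylva predeceased; the 1/4 allotted to Ylva's branch passes to Ylva's issue by representation.
The 1/4 is divided into 3 equal shares of 1/12 among Solveig, Brynja, Eirik.
Solveig predeceased; the 1/12 allotted to Solveig's branch passes to Solveig's issue by representation.
The 1/12 is divided into 3 equal shares of 1/36 among Ingeborg, Hakon, Hallvard.
Ingeborg is living and takes 1/36.
Hakon is living and takes 1/36.
Hallvard is living and takes 1/36.
Brynja is living and takes 1/12.
Eirik is living and takes 1/12.
Trygve predeceased; the 1/4 allotted to Trygve's branch passes to Trygve's issue by representation.
Ragna's line is the sole branch at this level, so the full 1/4 passes to Ragna's issue by representation.
Njord is the sole taker at this level and receives the full 1/4.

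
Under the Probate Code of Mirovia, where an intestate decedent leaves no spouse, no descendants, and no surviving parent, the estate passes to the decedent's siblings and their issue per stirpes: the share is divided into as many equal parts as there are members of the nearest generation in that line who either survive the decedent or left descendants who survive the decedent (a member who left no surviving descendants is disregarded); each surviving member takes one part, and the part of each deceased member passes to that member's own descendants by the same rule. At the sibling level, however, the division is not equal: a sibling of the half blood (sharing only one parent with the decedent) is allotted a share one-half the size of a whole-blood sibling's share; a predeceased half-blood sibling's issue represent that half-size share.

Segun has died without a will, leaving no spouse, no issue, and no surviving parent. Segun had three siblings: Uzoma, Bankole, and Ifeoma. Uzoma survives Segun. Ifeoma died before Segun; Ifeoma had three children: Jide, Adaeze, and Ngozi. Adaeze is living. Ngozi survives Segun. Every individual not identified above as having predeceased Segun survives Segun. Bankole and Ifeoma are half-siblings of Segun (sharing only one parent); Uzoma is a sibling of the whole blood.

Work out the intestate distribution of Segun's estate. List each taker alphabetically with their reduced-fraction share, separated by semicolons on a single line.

No spouse, descendants, or parent survives, so the estate passes to Segun's siblings per stirpes.
Half-blood siblings count for one-half the weight of whole-blood siblings at the initial division.
Dividing 1 in proportion to weights (total weight 2): Uzoma (weight 1) → 1/2; Bankole (weight 1/2) → 1/4; Ifeoma (weight 1/2) → 1/4.
Uzoma is living and takes 1/2.
Bankole is living and takes 1/4.
Ifeoma predeceased; the 1/4 allotted to Ifeoma's branch passes to Ifeoma's issue by representation.
The 1/4 is divided into 3 equal shares of 1/12 among Jide, Adaeze, Ngozi.
Jide is living and takes 1/12.
Adaeze is living and takes 1/12.
Ngozi is living and takes 1/12.

Adaeze 1/12; Bankole 1/4; Jide 1/12; Ngozi 1/12; Uzoma 1/2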